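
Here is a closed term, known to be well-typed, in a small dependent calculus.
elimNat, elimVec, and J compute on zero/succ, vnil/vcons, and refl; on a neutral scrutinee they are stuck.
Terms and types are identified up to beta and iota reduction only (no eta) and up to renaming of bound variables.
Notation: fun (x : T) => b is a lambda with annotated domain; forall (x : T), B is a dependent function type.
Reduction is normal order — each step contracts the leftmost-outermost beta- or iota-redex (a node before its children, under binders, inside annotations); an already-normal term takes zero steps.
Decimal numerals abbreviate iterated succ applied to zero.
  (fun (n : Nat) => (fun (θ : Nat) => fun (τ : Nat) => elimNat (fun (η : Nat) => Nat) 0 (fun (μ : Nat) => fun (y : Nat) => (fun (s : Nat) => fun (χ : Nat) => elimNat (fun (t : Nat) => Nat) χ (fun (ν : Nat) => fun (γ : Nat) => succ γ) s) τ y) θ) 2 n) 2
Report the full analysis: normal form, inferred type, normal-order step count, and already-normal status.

reduced normal form:
  4
type:
  Nat
steps to reach normal form (normal order): 28
already normal: no
first redex: a beta-redex


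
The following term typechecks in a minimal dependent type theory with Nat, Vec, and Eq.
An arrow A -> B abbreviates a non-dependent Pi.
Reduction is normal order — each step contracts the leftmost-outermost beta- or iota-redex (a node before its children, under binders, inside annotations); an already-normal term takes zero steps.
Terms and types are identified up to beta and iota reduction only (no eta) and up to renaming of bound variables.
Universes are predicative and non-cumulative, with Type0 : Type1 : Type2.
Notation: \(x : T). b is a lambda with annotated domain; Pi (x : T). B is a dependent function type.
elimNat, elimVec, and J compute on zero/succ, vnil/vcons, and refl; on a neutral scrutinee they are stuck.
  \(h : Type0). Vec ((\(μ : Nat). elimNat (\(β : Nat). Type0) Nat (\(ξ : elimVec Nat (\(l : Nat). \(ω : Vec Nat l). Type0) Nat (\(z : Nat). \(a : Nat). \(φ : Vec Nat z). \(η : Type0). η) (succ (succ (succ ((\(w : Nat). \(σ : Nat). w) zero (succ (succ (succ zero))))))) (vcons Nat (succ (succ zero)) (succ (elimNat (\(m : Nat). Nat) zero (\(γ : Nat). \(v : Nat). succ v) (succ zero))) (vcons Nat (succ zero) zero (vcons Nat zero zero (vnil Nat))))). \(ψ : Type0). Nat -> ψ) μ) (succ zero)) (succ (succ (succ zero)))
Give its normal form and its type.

resulting normal form:
  \(h : Type0). Vec (Nat -> Nat) (succ (succ (succ zero)))
the term's type:
  Type0 -> Type0
observation: the first redex contracted is a beta-redex; the normal form is reached in 5 normal-order steps.


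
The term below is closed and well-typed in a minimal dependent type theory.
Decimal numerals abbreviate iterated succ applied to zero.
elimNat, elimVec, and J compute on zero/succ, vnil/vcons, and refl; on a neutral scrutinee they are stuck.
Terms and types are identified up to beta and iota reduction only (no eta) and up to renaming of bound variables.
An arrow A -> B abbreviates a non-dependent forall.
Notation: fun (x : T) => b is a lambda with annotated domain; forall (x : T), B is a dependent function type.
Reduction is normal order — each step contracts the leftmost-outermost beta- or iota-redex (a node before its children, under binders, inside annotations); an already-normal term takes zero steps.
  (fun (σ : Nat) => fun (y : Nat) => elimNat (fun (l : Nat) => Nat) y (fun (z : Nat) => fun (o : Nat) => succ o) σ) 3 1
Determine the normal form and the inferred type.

resulting normal form:
  4
the term's type:
  Nat
observation: 12 normal-order steps normalize the term, beginning with a beta-redex.


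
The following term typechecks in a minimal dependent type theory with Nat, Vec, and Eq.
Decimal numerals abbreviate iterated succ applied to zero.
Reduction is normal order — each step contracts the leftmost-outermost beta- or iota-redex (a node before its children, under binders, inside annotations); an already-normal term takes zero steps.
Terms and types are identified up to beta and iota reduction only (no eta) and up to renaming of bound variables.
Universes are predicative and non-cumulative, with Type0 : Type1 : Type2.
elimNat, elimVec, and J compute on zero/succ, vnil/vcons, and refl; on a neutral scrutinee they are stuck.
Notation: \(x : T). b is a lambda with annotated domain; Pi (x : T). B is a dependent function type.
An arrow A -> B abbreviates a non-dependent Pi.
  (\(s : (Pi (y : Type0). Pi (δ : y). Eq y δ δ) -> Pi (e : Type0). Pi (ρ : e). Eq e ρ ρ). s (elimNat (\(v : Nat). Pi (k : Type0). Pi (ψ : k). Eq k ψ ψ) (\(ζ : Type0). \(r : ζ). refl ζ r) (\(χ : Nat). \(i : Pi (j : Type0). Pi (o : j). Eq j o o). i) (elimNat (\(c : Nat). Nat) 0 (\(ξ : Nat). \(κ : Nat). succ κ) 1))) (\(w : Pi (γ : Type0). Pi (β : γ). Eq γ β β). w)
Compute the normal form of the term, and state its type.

reduced normal form:
  \(s : Type0). \(y : s). refl s y
the term's type:
  Pi (s : Type0). Pi (y : s). Eq s y y
observation: the term reaches its normal form after 10 normal-order steps.


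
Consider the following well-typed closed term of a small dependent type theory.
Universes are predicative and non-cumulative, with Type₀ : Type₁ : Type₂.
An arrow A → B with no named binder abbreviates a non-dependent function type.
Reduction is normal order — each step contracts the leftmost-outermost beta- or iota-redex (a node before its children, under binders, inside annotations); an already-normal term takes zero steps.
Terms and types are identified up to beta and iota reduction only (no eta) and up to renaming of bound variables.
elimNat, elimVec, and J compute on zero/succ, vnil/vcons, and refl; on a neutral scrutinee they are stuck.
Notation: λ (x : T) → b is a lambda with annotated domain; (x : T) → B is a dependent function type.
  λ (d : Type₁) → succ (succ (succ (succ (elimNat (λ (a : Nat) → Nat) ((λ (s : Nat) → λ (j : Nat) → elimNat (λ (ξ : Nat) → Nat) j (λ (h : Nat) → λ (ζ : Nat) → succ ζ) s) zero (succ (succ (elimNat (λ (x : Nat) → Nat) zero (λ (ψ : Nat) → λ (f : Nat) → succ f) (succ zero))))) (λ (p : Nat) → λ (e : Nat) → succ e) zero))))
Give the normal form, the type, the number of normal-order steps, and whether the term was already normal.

normal form:
  λ (d : Type₁) → succ (succ (succ (succ (succ (succ (succ zero))))))
inferred type:
  Type₁ → Nat
reduction steps (normal order): 8
already normal: no
first contracted redex: an elimNat iota-redex


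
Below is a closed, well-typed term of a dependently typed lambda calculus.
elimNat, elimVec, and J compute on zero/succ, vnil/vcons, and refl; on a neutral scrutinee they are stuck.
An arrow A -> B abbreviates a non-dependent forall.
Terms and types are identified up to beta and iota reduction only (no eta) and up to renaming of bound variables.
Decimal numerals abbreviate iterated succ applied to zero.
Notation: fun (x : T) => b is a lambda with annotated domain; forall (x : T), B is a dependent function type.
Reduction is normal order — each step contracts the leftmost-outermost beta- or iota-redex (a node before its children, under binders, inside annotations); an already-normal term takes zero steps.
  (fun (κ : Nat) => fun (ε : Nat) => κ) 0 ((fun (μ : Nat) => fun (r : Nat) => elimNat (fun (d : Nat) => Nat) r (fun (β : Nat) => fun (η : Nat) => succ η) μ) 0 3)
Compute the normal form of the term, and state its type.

resulting normal form:
  0
the term's type:
  Nat


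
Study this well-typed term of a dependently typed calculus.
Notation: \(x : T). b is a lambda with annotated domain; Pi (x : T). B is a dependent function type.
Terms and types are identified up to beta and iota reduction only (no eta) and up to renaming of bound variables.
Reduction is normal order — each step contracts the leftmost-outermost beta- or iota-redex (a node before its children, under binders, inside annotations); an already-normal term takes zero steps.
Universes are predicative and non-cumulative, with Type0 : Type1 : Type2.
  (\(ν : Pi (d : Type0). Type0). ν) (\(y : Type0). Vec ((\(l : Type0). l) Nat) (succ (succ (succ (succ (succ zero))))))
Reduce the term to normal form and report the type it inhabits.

reduced normal form:
  \(ν : Type0). Vec Nat (succ (succ (succ (succ (succ zero)))))
inferred type:
  Pi (ν : Type0). Type0
observation: reduction starts at a beta-redex, and 2 normal-order steps reach the normal form.


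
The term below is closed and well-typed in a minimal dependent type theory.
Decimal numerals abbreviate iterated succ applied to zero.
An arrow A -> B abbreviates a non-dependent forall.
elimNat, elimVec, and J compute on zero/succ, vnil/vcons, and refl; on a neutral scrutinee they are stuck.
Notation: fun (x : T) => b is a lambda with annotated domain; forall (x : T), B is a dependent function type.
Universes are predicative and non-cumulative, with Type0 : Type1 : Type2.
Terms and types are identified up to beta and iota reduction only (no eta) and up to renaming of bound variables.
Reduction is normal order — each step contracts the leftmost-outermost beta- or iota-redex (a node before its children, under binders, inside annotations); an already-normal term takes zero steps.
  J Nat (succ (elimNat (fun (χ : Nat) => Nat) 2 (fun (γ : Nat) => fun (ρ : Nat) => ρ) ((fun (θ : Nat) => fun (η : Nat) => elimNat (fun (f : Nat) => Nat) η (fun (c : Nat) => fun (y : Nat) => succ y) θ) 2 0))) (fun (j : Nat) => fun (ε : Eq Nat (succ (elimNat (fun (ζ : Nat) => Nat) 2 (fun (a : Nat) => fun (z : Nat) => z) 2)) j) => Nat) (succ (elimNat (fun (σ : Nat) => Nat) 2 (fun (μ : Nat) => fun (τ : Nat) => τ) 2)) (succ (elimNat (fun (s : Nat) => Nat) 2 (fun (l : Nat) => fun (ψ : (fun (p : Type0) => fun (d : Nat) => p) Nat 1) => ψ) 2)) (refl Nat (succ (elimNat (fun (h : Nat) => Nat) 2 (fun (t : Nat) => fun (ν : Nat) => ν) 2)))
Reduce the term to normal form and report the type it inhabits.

resulting normal form:
  3
the term's type:
  Nat


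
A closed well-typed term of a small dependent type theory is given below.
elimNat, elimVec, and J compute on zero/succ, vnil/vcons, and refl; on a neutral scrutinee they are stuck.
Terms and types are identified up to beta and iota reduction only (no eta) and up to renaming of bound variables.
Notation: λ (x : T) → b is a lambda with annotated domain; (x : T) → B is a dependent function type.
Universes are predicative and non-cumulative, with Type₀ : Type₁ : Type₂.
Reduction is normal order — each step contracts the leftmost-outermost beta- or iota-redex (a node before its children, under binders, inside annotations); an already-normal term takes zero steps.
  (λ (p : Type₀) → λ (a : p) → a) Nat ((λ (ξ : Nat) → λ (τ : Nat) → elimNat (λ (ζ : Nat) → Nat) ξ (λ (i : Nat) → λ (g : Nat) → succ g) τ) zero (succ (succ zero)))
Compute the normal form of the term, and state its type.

resulting normal form:
  succ (succ zero)
type:
  Nat


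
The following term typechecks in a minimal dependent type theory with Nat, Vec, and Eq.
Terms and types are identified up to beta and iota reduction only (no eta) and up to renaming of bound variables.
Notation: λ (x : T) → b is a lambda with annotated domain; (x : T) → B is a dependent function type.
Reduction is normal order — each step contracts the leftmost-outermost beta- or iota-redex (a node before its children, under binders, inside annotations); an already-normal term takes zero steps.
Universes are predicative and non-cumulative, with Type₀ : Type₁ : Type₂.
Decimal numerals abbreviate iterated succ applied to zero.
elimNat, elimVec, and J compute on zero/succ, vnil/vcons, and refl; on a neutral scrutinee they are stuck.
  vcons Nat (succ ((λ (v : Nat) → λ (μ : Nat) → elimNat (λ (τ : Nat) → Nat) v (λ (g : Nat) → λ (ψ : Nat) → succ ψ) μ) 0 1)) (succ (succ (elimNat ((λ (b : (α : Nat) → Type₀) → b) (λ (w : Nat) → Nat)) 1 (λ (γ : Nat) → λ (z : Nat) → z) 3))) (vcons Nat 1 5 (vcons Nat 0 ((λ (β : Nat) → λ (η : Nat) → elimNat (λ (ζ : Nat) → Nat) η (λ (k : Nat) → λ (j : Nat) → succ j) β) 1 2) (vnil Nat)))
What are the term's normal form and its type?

resulting normal form:
  vcons Nat 2 3 (vcons Nat 1 5 (vcons Nat 0 3 (vnil Nat)))
the term's type:
  Vec Nat 3
observation: the first redex contracted is a beta-redex; the normal form is reached in 22 normal-order steps.


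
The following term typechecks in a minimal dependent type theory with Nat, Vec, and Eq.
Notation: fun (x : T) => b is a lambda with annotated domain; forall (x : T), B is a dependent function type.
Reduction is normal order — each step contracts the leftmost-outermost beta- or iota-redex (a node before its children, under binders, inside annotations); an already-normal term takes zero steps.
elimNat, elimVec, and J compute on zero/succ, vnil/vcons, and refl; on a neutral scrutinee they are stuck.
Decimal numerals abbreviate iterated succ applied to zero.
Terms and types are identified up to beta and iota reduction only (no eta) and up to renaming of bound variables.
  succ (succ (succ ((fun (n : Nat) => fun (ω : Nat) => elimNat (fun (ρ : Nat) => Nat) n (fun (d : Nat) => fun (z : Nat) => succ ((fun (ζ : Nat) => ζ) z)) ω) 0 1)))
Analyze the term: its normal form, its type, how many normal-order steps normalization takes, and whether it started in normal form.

reduced normal form:
  4
the term's type:
  Nat
steps to reach normal form (normal order): 7
already normal: no
first redex: a beta-redex


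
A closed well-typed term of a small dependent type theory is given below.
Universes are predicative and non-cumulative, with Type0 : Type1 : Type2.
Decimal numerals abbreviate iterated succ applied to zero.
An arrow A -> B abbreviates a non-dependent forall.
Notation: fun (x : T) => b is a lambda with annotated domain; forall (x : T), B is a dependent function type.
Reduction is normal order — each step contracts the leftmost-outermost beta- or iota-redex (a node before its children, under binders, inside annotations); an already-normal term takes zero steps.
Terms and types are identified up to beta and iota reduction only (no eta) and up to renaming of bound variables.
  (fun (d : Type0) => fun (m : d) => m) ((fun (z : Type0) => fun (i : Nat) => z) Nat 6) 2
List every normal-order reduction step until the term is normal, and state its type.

normal-order reduction sequence:
  (fun (d : Type0) => fun (m : d) => m) ((fun (z : Type0) => fun (i : Nat) => z) Nat 6) 2
  ~> (fun (d : (fun (m : Type0) => fun (z : Nat) => m) Nat 6) => d) 2
  ~> 2
type:
  Nat


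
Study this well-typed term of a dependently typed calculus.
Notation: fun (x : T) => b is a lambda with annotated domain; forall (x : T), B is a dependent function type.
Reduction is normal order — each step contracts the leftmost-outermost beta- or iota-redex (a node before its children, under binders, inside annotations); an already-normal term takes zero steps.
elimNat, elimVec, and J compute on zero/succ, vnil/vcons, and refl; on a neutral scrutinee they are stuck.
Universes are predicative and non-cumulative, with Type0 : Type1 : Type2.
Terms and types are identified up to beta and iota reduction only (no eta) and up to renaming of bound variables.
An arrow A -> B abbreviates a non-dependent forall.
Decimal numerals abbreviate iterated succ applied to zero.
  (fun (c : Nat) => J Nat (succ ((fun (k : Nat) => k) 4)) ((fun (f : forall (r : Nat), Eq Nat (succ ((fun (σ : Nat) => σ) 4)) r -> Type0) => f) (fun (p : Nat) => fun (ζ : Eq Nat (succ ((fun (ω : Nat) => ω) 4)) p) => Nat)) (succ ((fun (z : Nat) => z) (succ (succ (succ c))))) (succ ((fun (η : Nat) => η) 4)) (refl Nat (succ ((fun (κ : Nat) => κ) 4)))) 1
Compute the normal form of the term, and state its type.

normal form:
  5
the term's type:
  Nat
observation: the term reaches its normal form after 3 normal-order steps.


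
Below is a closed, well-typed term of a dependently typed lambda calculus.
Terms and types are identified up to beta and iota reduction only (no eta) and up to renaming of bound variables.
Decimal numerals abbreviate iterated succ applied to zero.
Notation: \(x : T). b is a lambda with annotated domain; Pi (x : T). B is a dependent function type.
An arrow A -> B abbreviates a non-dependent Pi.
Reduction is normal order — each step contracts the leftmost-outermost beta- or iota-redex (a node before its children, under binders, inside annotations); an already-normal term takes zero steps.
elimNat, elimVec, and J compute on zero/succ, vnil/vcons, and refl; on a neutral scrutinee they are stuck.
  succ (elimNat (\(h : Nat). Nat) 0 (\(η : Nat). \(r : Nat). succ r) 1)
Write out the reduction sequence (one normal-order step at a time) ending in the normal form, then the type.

reduction (normal order):
  succ (elimNat (\(h : Nat). Nat) 0 (\(η : Nat). \(r : Nat). succ r) 1)
  ~> succ ((\(h : Nat). \(η : Nat). succ η) 0 (elimNat (\(r : Nat). Nat) 0 (\(κ : Nat). \(z : Nat). succ z) 0))
  ~> succ ((\(h : Nat). succ h) (elimNat (\(η : Nat). Nat) 0 (\(r : Nat). \(κ : Nat). succ κ) 0))
  ~> succ (succ (elimNat (\(h : Nat). Nat) 0 (\(η : Nat). \(r : Nat). succ r) 0))
  ~> 2
inferred type:
  Nat


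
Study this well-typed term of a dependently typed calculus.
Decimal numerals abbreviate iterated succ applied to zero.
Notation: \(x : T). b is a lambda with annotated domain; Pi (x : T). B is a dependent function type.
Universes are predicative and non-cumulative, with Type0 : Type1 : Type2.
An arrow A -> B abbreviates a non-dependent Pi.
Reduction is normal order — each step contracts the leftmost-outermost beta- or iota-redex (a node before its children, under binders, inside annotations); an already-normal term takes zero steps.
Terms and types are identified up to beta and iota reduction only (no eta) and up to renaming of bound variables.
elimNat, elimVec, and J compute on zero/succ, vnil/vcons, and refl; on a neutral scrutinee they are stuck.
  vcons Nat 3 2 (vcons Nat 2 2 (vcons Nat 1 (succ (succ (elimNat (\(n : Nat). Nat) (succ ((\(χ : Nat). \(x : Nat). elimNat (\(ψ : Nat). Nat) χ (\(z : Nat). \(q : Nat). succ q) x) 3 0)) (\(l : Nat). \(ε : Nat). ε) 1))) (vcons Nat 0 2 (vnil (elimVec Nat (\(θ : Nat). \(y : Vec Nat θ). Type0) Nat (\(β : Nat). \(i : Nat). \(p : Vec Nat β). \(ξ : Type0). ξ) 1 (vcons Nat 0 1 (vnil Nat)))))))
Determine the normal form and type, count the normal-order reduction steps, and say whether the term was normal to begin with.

resulting normal form:
  vcons Nat 3 2 (vcons Nat 2 2 (vcons Nat 1 6 (vcons Nat 0 2 (vnil Nat))))
type:
  Vec Nat 4
steps to reach normal form (normal order): 13
already normal: no
first contracted redex: an elimNat iota-redex


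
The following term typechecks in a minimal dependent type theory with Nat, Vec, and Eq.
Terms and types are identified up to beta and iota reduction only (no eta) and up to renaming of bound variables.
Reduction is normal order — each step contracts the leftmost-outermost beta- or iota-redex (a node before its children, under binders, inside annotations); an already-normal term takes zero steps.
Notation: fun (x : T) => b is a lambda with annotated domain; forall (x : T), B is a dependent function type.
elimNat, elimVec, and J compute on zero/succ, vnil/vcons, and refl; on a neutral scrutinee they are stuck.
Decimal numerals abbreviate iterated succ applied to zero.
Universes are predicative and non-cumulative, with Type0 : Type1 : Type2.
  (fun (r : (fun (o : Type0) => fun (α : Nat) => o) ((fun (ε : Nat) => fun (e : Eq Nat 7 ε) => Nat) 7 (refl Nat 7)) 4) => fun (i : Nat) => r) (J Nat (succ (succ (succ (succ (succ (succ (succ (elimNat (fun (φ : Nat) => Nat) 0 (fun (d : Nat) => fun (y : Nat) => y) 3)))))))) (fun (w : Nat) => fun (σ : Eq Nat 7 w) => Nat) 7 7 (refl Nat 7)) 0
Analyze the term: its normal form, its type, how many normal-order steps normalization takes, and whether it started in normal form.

reduced normal form:
  7
inferred type:
  Nat
normal-order step count: 3
term was already normal: no
first redex: a beta-redex


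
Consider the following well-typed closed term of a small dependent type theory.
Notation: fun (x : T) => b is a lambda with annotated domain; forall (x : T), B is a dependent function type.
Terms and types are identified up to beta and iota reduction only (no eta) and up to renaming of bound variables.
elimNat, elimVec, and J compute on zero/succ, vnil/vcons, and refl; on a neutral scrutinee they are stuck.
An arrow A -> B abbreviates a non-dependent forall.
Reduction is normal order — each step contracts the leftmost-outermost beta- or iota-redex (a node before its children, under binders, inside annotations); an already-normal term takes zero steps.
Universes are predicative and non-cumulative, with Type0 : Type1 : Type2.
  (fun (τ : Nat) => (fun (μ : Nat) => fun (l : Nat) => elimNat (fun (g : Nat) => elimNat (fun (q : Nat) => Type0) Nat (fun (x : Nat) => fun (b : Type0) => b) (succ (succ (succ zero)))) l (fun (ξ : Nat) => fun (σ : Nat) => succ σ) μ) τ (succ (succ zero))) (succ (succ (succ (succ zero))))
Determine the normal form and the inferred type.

normal form:
  succ (succ (succ (succ (succ (succ zero)))))
the term's type:
  Nat


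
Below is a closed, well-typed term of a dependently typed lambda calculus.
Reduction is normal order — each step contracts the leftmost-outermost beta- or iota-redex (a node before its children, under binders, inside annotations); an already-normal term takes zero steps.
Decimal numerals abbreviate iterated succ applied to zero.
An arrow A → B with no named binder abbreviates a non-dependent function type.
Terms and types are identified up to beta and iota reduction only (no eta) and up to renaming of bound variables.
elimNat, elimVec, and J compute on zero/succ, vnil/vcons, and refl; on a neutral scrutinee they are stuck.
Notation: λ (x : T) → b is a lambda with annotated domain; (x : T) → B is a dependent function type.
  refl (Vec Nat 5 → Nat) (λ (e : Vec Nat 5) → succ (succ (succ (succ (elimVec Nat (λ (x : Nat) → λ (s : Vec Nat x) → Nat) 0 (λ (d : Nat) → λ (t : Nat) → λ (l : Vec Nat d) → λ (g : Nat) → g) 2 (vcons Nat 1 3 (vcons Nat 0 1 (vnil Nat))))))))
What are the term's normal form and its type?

reduced normal form:
  refl (Vec Nat 5 → Nat) (λ (e : Vec Nat 5) → 4)
type:
  Eq (Vec Nat 5 → Nat) (λ (e : Vec Nat 5) → 4) (λ (x : Vec Nat 5) → 4)
observation: the first redex contracted is an elimVec iota-redex; the normal form is reached in 11 normal-order steps.


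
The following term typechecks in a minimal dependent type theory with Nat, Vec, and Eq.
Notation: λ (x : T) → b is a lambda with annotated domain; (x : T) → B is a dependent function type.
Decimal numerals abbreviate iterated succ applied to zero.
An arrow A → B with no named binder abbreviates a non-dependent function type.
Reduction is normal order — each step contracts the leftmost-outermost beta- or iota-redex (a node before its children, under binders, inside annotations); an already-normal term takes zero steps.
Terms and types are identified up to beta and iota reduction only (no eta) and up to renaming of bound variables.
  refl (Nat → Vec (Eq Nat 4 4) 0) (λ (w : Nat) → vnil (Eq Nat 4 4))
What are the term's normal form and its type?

normal form:
  refl (Nat → Vec (Eq Nat 4 4) 0) (λ (w : Nat) → vnil (Eq Nat 4 4))
the term's type:
  Eq (Nat → Vec (Eq Nat 4 4) 0) (λ (w : Nat) → vnil (Eq Nat 4 4)) (λ (g : Nat) → vnil (Eq Nat 4 4))


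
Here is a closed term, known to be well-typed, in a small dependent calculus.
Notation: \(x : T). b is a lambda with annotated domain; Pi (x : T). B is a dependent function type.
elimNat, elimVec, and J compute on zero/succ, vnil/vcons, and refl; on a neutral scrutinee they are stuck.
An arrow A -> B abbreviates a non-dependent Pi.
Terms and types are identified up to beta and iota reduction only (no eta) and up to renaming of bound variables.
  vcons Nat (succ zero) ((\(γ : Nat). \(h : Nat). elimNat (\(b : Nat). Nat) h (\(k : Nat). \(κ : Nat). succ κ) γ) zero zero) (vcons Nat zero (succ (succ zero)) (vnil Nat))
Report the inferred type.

inferred type:
  Vec Nat (succ (succ zero))


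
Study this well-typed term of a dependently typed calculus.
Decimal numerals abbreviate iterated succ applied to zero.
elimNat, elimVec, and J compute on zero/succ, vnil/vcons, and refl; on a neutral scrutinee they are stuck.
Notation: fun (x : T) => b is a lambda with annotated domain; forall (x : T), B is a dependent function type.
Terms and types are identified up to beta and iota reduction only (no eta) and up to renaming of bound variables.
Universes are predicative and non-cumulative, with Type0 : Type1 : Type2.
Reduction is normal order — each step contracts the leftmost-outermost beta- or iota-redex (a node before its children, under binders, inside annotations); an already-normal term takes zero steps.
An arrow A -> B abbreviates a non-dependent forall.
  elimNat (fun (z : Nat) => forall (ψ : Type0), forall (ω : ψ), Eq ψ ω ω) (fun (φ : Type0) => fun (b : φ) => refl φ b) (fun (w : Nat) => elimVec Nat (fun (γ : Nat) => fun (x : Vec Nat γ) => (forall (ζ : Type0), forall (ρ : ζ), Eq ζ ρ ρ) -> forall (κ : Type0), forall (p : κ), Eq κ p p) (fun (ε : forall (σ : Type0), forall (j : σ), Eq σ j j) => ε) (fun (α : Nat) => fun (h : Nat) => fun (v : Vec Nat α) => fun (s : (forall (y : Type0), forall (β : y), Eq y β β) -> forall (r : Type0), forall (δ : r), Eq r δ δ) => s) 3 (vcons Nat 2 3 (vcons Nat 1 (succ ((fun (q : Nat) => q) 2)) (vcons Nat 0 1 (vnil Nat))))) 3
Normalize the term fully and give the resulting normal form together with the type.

resulting normal form:
  fun (z : Type0) => fun (ψ : z) => refl z ψ
type:
  forall (z : Type0), forall (ψ : z), Eq z ψ ψ
observation: the first redex contracted is an elimNat iota-redex; the normal form is reached in 58 normal-order steps.


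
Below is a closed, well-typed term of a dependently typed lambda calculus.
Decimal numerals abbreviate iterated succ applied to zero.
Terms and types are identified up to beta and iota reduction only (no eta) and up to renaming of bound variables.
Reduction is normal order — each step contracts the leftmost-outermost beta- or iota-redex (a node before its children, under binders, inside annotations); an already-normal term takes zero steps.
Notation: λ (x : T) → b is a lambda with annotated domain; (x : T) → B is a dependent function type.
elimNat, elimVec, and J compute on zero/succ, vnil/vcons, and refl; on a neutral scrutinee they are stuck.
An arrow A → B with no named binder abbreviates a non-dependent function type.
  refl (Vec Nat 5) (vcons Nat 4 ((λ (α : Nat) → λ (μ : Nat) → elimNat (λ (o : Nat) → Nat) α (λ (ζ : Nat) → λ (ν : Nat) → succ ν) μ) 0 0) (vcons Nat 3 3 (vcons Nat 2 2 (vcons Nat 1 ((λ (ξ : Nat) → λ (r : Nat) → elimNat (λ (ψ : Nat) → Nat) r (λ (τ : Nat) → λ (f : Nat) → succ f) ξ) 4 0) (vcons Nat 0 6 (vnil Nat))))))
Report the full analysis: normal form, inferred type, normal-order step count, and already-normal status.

resulting normal form:
  refl (Vec Nat 5) (vcons Nat 4 0 (vcons Nat 3 3 (vcons Nat 2 2 (vcons Nat 1 4 (vcons Nat 0 6 (vnil Nat))))))
inferred type:
  Eq (Vec Nat 5) (vcons Nat 4 0 (vcons Nat 3 3 (vcons Nat 2 2 (vcons Nat 1 4 (vcons Nat 0 6 (vnil Nat)))))) (vcons Nat 4 0 (vcons Nat 3 3 (vcons Nat 2 2 (vcons Nat 1 4 (vcons Nat 0 6 (vnil Nat))))))
steps to reach normal form (normal order): 18
already normal: no
first contracted redex: a beta-redex


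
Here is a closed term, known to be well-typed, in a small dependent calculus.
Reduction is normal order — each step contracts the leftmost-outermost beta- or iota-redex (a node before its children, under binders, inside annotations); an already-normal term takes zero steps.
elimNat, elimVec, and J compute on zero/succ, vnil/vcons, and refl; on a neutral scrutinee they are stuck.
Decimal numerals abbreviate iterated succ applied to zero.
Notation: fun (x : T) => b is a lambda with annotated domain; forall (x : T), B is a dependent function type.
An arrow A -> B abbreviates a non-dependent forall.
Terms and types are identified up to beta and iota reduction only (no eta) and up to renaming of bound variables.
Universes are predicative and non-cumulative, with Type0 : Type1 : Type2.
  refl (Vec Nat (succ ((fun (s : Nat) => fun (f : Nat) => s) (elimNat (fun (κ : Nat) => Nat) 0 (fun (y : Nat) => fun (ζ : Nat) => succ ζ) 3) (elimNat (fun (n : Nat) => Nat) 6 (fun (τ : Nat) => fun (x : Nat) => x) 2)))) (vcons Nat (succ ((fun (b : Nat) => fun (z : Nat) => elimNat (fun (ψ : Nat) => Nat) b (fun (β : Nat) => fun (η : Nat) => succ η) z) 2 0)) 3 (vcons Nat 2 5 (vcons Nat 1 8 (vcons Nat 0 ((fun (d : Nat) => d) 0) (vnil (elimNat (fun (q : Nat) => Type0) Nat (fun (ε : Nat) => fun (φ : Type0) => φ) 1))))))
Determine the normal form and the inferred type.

reduced normal form:
  refl (Vec Nat 4) (vcons Nat 3 3 (vcons Nat 2 5 (vcons Nat 1 8 (vcons Nat 0 0 (vnil Nat)))))
the term's type:
  Eq (Vec Nat 4) (vcons Nat 3 3 (vcons Nat 2 5 (vcons Nat 1 8 (vcons Nat 0 0 (vnil Nat))))) (vcons Nat 3 3 (vcons Nat 2 5 (vcons Nat 1 8 (vcons Nat 0 0 (vnil Nat)))))


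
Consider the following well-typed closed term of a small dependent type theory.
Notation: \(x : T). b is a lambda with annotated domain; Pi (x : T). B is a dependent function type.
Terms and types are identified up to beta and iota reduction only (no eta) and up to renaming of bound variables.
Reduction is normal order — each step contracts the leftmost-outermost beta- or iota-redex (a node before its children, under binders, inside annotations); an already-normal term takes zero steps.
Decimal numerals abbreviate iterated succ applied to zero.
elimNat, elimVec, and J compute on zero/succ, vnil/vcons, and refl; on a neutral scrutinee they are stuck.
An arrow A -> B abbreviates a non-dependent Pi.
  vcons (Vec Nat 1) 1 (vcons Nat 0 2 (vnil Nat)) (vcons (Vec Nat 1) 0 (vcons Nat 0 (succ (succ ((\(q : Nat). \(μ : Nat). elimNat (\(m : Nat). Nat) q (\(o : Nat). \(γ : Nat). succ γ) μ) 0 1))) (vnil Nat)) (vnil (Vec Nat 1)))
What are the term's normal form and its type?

resulting normal form:
  vcons (Vec Nat 1) 1 (vcons Nat 0 2 (vnil Nat)) (vcons (Vec Nat 1) 0 (vcons Nat 0 3 (vnil Nat)) (vnil (Vec Nat 1)))
inferred type:
  Vec (Vec Nat 1) 2
observation: the leftmost-outermost redex is a beta-redex, and normalization takes 6 steps.


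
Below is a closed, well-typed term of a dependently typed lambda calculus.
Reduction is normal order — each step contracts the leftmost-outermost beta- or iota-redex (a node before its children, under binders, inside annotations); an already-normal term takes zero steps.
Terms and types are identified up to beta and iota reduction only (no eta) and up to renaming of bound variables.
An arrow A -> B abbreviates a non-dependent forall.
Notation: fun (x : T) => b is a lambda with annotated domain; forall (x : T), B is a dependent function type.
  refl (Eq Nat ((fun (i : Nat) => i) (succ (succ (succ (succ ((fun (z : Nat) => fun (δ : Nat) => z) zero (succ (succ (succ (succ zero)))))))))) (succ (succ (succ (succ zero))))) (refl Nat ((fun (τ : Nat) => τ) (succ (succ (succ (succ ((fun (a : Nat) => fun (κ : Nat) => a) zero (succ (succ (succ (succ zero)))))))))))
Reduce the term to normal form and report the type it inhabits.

reduced normal form:
  refl (Eq Nat (succ (succ (succ (succ zero)))) (succ (succ (succ (succ zero))))) (refl Nat (succ (succ (succ (succ zero)))))
the term's type:
  Eq (Eq Nat (succ (succ (succ (succ zero)))) (succ (succ (succ (succ zero))))) (refl Nat (succ (succ (succ (succ zero))))) (refl Nat (succ (succ (succ (succ zero)))))
observation: 6 normal-order steps normalize the term, beginning with a beta-redex.


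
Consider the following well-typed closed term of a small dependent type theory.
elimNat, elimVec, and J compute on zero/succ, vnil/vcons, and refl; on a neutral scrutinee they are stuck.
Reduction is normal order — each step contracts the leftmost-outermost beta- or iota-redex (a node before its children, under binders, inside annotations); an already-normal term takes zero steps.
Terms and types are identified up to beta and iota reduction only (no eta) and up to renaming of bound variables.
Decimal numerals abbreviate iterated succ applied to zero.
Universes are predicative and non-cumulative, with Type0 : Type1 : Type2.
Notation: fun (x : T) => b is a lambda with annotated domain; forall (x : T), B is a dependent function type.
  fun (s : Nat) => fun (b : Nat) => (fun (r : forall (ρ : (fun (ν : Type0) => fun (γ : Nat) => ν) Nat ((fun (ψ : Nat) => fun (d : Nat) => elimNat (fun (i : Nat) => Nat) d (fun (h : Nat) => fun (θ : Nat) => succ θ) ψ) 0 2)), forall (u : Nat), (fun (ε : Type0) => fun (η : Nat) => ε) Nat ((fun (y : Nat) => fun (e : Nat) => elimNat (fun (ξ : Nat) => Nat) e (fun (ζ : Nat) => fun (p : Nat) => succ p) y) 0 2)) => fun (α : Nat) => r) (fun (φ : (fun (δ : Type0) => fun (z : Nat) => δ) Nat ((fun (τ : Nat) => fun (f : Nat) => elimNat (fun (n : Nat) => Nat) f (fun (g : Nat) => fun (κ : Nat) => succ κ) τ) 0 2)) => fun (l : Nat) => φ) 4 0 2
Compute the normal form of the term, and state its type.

normal form:
  fun (s : Nat) => fun (b : Nat) => 0
the term's type:
  forall (s : Nat), forall (b : Nat), Nat


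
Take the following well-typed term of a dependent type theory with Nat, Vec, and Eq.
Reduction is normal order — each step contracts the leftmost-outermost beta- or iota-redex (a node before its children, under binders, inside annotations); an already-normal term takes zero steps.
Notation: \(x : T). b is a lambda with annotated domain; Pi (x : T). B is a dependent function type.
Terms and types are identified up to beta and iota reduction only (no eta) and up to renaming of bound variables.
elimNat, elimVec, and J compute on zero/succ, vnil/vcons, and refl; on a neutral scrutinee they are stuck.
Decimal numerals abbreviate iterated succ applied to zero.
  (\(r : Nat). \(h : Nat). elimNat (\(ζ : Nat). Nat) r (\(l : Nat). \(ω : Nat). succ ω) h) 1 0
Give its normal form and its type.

resulting normal form:
  1
type:
  Nat
observation: 3 normal-order steps normalize the term, beginning with a beta-redex.


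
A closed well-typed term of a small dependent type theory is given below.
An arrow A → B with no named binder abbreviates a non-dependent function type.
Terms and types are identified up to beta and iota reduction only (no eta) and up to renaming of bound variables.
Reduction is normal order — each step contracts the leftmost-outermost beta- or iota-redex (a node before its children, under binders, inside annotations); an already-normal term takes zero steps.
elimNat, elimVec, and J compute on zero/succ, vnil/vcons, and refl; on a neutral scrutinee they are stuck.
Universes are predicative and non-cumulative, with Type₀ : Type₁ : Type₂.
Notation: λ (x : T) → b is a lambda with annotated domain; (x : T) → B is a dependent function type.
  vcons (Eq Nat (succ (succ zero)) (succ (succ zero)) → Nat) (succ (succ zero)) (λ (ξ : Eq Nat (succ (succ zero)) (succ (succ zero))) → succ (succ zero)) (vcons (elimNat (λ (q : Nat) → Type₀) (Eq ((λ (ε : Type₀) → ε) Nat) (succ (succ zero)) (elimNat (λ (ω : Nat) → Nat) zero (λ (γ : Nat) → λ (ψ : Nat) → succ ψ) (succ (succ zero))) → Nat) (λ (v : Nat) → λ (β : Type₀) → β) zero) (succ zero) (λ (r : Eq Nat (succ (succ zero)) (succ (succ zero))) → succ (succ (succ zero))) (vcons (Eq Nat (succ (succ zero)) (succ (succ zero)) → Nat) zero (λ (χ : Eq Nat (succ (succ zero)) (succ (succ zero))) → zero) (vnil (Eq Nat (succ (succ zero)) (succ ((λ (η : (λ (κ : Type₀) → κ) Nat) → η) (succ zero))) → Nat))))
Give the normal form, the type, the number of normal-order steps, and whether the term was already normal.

reduced normal form:
  vcons (Eq Nat (succ (succ zero)) (succ (succ zero)) → Nat) (succ (succ zero)) (λ (ξ : Eq Nat (succ (succ zero)) (succ (succ zero))) → succ (succ zero)) (vcons (Eq Nat (succ (succ zero)) (succ (succ zero)) → Nat) (succ zero) (λ (q : Eq Nat (succ (succ zero)) (succ (succ zero))) → succ (succ (succ zero))) (vcons (Eq Nat (succ (succ zero)) (succ (succ zero)) → Nat) zero (λ (ε : Eq Nat (succ (succ zero)) (succ (succ zero))) → zero) (vnil (Eq Nat (succ (succ zero)) (succ (succ zero)) → Nat))))
the term's type:
  Vec (Eq Nat (succ (succ zero)) (succ (succ zero)) → Nat) (succ (succ (succ zero)))
normal-order step count: 10
started in normal form: no
first redex: an elimNat iota-redex


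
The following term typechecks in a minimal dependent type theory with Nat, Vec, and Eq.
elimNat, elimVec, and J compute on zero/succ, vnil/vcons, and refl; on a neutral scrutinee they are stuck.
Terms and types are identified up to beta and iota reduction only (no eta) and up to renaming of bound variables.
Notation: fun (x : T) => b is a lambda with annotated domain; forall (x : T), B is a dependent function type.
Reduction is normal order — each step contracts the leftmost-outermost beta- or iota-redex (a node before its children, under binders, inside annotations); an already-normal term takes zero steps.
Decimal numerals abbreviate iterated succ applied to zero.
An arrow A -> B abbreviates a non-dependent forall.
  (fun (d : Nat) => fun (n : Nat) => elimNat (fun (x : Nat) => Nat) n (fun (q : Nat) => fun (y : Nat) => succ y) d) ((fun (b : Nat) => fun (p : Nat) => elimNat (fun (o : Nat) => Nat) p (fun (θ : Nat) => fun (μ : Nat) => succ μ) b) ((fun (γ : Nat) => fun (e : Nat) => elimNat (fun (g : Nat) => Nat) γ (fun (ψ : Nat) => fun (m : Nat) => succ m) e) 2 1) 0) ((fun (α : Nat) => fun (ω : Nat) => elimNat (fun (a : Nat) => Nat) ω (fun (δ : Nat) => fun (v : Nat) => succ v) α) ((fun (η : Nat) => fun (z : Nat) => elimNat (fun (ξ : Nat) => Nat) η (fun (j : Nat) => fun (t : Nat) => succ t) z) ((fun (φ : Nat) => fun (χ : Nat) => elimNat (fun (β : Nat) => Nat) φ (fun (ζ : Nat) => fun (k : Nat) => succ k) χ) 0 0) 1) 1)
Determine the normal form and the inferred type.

normal form:
  5
the term's type:
  Nat


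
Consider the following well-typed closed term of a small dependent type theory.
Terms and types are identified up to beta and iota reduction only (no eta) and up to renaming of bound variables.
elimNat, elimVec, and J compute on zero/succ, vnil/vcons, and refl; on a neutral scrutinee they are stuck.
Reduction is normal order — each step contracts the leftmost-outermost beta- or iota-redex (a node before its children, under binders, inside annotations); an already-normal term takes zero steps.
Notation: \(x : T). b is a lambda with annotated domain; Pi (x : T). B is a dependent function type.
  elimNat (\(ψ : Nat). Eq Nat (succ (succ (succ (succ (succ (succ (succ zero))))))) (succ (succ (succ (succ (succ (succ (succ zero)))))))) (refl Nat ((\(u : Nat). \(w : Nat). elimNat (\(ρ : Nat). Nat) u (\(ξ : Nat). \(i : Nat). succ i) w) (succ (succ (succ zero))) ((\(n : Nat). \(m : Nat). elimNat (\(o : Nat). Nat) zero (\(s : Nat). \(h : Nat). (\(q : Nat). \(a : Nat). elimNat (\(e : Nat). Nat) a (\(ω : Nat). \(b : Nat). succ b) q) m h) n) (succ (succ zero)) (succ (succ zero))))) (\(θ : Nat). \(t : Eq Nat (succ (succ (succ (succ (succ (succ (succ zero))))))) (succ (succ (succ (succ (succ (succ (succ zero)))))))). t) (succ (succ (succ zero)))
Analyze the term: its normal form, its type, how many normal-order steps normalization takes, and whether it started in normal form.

resulting normal form:
  refl Nat (succ (succ (succ (succ (succ (succ (succ zero)))))))
the term's type:
  Eq Nat (succ (succ (succ (succ (succ (succ (succ zero))))))) (succ (succ (succ (succ (succ (succ (succ zero)))))))
steps to reach normal form (normal order): 52
started in normal form: no
first contracted redex: an elimNat iota-redex


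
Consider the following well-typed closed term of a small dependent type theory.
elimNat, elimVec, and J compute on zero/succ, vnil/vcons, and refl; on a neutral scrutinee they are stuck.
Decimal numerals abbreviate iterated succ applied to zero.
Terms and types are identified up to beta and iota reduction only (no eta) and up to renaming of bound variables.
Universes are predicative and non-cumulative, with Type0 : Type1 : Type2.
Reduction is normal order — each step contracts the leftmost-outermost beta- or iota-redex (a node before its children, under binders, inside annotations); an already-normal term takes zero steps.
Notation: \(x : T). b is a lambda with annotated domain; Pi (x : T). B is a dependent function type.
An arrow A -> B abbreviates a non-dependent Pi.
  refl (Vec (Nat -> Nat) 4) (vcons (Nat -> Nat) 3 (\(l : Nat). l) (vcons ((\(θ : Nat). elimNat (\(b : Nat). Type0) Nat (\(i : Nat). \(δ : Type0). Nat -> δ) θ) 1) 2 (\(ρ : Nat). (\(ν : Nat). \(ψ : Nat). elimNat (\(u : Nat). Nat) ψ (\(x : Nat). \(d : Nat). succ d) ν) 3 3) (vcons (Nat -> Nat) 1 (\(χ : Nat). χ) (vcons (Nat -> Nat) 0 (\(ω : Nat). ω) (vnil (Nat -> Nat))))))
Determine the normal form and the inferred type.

reduced normal form:
  refl (Vec (Nat -> Nat) 4) (vcons (Nat -> Nat) 3 (\(l : Nat). l) (vcons (Nat -> Nat) 2 (\(θ : Nat). 6) (vcons (Nat -> Nat) 1 (\(b : Nat). b) (vcons (Nat -> Nat) 0 (\(i : Nat). i) (vnil (Nat -> Nat))))))
inferred type:
  Eq (Vec (Nat -> Nat) 4) (vcons (Nat -> Nat) 3 (\(l : Nat). l) (vcons (Nat -> Nat) 2 (\(θ : Nat). 6) (vcons (Nat -> Nat) 1 (\(b : Nat). b) (vcons (Nat -> Nat) 0 (\(i : Nat). i) (vnil (Nat -> Nat)))))) (vcons (Nat -> Nat) 3 (\(δ : Nat). δ) (vcons (Nat -> Nat) 2 (\(ρ : Nat). 6) (vcons (Nat -> Nat) 1 (\(ν : Nat). ν) (vcons (Nat -> Nat) 0 (\(ψ : Nat). ψ) (vnil (Nat -> Nat))))))
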